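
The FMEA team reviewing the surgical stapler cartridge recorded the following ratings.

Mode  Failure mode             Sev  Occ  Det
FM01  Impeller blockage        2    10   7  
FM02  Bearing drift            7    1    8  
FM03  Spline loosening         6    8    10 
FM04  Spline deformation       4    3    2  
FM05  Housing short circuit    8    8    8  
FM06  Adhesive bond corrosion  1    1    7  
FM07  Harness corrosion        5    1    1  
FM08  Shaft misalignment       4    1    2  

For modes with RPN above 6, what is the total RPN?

1227

RPN = Severity × Occurrence × Detection:
  FM01: 2 × 10 × 7 = 140
  FM02: 7 × 1 × 8 = 56
  FM03: 6 × 8 × 10 = 480
  FM04: 4 × 3 × 2 = 24
  FM05: 8 × 8 × 8 = 512
  FM06: 1 × 1 × 7 = 7
  FM07: 5 × 1 × 1 = 5
  FM08: 4 × 1 × 2 = 8
RPN > 6: FM01 (140), FM02 (56), FM03 (480), FM04 (24), FM05 (512), FM06 (7), FM08 (8).
Sum: 140 + 56 + 480 + 24 + 512 + 7 + 8 = 1227.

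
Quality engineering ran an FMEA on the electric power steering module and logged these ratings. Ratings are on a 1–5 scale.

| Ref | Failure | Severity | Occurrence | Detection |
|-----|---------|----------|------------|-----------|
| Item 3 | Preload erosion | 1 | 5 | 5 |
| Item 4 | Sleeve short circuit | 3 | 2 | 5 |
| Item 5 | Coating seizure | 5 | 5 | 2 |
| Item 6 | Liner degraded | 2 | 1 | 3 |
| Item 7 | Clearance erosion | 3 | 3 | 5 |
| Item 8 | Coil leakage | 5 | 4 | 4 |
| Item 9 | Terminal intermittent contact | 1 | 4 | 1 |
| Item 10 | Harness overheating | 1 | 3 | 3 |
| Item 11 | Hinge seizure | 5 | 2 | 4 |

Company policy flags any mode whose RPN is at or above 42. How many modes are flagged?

RPN = Severity × Occurrence × Detection:
  Item 3: 1 × 5 × 5 = 25
  Item 4: 3 × 2 × 5 = 30
  Item 5: 5 × 5 × 2 = 50
  Item 6: 2 × 1 × 3 = 6
  Item 7: 3 × 3 × 5 = 45
  Item 8: 5 × 4 × 4 = 80
  Item 9: 1 × 4 × 1 = 4
  Item 10: 1 × 3 × 3 = 9
  Item 11: 5 × 2 × 4 = 40
Modes with RPN ≥ 42: Item 5 (50), Item 7 (45), Item 8 (80) → 3.

3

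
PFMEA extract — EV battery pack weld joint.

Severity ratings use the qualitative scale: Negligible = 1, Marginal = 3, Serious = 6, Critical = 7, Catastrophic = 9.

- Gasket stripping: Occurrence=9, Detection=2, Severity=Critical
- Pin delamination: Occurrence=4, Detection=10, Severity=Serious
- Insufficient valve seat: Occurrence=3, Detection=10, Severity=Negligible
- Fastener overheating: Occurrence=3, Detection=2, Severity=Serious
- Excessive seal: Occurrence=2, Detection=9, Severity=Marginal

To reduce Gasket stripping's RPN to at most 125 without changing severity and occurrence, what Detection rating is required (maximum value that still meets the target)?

Gasket stripping: S=7, O=9, D=2 → current RPN = 126.
Fixed product = 63. Need 63 × D ≤ 125, so D ≤ 125/63 = 1.98.
Maximum integer Detection rating = 1 (gives RPN 63; D=2 would give 126 > 125).

1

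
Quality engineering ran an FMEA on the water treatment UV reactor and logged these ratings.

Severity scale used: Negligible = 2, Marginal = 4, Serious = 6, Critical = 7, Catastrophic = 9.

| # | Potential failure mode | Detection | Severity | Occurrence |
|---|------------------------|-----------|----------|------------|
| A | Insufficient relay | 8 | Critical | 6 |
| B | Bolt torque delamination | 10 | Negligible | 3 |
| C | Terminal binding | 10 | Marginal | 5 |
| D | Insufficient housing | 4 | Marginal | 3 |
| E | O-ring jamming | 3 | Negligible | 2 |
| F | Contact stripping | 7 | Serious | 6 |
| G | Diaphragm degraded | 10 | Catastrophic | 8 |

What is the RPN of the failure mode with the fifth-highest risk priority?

RPN = Severity × Occurrence × Detection:
  A: 7 × 6 × 8 = 336
  B: 2 × 3 × 10 = 60
  C: 4 × 5 × 10 = 200
  D: 4 × 3 × 4 = 48
  E: 2 × 2 × 3 = 12
  F: 6 × 6 × 7 = 252
  G: 9 × 8 × 10 = 720
Sorted descending: 720, 336, 252, 200, 60, 48, 12.
The fifth-highest RPN is 60 (B).

60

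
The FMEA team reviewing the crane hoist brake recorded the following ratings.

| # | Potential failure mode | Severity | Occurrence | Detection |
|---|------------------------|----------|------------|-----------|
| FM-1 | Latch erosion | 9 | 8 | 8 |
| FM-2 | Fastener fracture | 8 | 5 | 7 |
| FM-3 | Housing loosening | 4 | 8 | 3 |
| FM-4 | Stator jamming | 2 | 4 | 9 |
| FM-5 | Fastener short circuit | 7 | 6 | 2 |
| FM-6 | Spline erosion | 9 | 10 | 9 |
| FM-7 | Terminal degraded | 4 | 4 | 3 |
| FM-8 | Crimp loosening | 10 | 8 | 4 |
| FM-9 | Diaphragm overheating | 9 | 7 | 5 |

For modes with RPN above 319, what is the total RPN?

RPN = Severity × Occurrence × Detection:
  FM-1: 9 × 8 × 8 = 576
  FM-2: 8 × 5 × 7 = 280
  FM-3: 4 × 8 × 3 = 96
  FM-4: 2 × 4 × 9 = 72
  FM-5: 7 × 6 × 2 = 84
  FM-6: 9 × 10 × 9 = 810
  FM-7: 4 × 4 × 3 = 48
  FM-8: 10 × 8 × 4 = 320
  FM-9: 9 × 7 × 5 = 315
RPN > 319: FM-1 (576), FM-6 (810), FM-8 (320).
Sum: 576 + 810 + 320 = 1706.

1706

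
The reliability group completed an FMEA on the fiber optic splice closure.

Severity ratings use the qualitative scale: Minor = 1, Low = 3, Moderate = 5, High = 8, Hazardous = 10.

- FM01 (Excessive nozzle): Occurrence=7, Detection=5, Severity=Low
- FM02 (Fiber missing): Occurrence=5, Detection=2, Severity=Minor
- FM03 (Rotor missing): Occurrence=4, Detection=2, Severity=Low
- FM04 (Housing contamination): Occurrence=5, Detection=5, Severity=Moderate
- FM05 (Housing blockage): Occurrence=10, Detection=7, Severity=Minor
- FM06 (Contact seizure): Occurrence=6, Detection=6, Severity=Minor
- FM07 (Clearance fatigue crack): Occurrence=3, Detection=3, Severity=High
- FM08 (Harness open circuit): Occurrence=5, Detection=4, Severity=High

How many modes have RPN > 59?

5

RPN = Severity × Occurrence × Detection:
  FM01: 3 × 7 × 5 = 105
  FM02: 1 × 5 × 2 = 10
  FM03: 3 × 4 × 2 = 24
  FM04: 5 × 5 × 5 = 125
  FM05: 1 × 10 × 7 = 70
  FM06: 1 × 6 × 6 = 36
  FM07: 8 × 3 × 3 = 72
  FM08: 8 × 5 × 4 = 160
Modes with RPN > 59: FM01 (105), FM04 (125), FM05 (70), FM07 (72), FM08 (160) → 5.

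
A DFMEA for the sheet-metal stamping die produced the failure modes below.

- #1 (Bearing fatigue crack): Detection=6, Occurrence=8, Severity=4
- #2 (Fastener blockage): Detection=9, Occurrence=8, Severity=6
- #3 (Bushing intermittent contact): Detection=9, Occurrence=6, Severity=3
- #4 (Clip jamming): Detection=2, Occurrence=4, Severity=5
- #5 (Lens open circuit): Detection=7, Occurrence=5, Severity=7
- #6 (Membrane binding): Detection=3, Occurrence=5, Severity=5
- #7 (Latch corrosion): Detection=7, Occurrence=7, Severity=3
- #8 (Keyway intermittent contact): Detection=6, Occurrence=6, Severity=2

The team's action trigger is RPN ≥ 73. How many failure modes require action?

RPN = Severity × Occurrence × Detection:
  #1: 4 × 8 × 6 = 192
  #2: 6 × 8 × 9 = 432
  #3: 3 × 6 × 9 = 162
  #4: 5 × 4 × 2 = 40
  #5: 7 × 5 × 7 = 245
  #6: 5 × 5 × 3 = 75
  #7: 3 × 7 × 7 = 147
  #8: 2 × 6 × 6 = 72
Modes with RPN ≥ 73: #1 (192), #2 (432), #3 (162), #5 (245), #6 (75), #7 (147) → 6.

6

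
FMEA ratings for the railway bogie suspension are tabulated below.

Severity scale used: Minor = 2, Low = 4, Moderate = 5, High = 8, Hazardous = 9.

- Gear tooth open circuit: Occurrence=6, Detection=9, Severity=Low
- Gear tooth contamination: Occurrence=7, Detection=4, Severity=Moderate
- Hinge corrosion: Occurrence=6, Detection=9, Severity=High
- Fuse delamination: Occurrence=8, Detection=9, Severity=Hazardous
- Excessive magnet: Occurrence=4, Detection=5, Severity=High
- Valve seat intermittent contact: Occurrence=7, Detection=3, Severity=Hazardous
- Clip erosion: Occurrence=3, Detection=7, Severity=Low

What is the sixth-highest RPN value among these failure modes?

140

RPN = Severity × Occurrence × Detection:
  Gear tooth open circuit: 4 × 6 × 9 = 216
  Gear tooth contamination: 5 × 7 × 4 = 140
  Hinge corrosion: 8 × 6 × 9 = 432
  Fuse delamination: 9 × 8 × 9 = 648
  Excessive magnet: 8 × 4 × 5 = 160
  Valve seat intermittent contact: 9 × 7 × 3 = 189
  Clip erosion: 4 × 3 × 7 = 84
Sorted descending: 648, 432, 216, 189, 160, 140, 84.
The sixth-highest RPN is 140 (Gear tooth contamination).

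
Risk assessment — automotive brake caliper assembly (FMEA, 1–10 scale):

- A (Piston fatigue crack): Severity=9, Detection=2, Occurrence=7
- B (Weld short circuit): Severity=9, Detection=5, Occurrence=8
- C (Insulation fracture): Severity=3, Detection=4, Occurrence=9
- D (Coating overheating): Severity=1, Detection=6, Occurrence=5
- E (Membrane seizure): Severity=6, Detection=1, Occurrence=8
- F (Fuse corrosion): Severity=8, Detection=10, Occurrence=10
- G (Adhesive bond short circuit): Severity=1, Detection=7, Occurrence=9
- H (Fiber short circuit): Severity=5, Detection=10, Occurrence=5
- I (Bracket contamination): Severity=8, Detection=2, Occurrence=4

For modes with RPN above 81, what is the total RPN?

RPN = Severity × Occurrence × Detection:
  A: 9 × 7 × 2 = 126
  B: 9 × 8 × 5 = 360
  C: 3 × 9 × 4 = 108
  D: 1 × 5 × 6 = 30
  E: 6 × 8 × 1 = 48
  F: 8 × 10 × 10 = 800
  G: 1 × 9 × 7 = 63
  H: 5 × 5 × 10 = 250
  I: 8 × 4 × 2 = 64
RPN > 81: A (126), B (360), C (108), F (800), H (250).
Sum: 126 + 360 + 108 + 800 + 250 = 1644.

1644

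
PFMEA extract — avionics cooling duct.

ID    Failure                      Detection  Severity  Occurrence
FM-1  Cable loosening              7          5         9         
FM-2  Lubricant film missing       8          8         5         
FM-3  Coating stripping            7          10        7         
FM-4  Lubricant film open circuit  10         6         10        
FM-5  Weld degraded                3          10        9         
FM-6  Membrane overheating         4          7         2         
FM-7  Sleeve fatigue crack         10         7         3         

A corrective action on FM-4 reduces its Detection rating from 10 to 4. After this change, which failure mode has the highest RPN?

FM-3

RPN = Severity × Occurrence × Detection:
  FM-1: 5 × 9 × 7 = 315
  FM-2: 8 × 5 × 8 = 320
  FM-3: 10 × 7 × 7 = 490
  FM-4: 6 × 10 × 10 = 600
  FM-5: 10 × 9 × 3 = 270
  FM-6: 7 × 2 × 4 = 56
  FM-7: 7 × 3 × 10 = 210
After action: FM-4 → 6 × 10 × 4 = 240.
Revised RPNs: FM-3=490, FM-2=320, FM-1=315, FM-5=270, FM-4=240, FM-7=210, FM-6=56.
Highest is now FM-3 (490).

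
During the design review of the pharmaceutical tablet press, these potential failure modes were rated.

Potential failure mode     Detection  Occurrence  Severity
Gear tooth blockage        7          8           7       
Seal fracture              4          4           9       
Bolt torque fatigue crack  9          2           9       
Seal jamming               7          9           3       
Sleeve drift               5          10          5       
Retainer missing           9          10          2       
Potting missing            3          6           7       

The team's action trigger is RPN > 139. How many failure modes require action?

6

RPN = Severity × Occurrence × Detection:
  Gear tooth blockage: 7 × 8 × 7 = 392
  Seal fracture: 9 × 4 × 4 = 144
  Bolt torque fatigue crack: 9 × 2 × 9 = 162
  Seal jamming: 3 × 9 × 7 = 189
  Sleeve drift: 5 × 10 × 5 = 250
  Retainer missing: 2 × 10 × 9 = 180
  Potting missing: 7 × 6 × 3 = 126
Modes with RPN > 139: Gear tooth blockage (392), Seal fracture (144), Bolt torque fatigue crack (162), Seal jamming (189), Sleeve drift (250), Retainer missing (180) → 6.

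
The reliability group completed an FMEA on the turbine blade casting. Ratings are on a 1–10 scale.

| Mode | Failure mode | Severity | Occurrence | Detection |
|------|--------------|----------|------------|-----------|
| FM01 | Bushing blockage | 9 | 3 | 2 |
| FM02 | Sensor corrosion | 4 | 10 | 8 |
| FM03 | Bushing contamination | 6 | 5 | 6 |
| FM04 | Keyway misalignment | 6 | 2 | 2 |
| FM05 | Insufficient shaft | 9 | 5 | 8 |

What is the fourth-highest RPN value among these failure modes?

54

RPN = Severity × Occurrence × Detection:
  FM01: 9 × 3 × 2 = 54
  FM02: 4 × 10 × 8 = 320
  FM03: 6 × 5 × 6 = 180
  FM04: 6 × 2 × 2 = 24
  FM05: 9 × 5 × 8 = 360
Sorted descending: 360, 320, 180, 54, 24.
The fourth-highest RPN is 54 (FM01).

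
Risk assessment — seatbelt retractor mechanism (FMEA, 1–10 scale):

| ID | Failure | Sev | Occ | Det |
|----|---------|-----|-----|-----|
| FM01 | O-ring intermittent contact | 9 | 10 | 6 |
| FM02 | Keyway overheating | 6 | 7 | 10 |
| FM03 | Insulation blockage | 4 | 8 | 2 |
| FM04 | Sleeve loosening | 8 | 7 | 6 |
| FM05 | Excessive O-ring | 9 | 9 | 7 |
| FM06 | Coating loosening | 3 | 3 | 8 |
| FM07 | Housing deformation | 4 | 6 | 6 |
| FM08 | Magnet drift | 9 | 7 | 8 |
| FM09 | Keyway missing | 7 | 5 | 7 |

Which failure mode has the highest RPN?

RPN = Severity × Occurrence × Detection:
  FM01: 9 × 10 × 6 = 540
  FM02: 6 × 7 × 10 = 420
  FM03: 4 × 8 × 2 = 64
  FM04: 8 × 7 × 6 = 336
  FM05: 9 × 9 × 7 = 567
  FM06: 3 × 3 × 8 = 72
  FM07: 4 × 6 × 6 = 144
  FM08: 9 × 7 × 8 = 504
  FM09: 7 × 5 × 7 = 245
Highest RPN is 567 → FM05.

FM05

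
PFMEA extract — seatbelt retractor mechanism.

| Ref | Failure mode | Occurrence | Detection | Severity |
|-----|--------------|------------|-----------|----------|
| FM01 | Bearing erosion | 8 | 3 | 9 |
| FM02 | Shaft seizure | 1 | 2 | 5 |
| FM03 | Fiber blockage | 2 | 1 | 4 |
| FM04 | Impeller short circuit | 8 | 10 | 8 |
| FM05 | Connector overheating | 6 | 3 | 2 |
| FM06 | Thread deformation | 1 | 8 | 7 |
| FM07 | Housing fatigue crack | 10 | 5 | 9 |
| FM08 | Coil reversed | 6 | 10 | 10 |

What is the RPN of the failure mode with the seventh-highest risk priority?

RPN = Severity × Occurrence × Detection:
  FM01: 9 × 8 × 3 = 216
  FM02: 5 × 1 × 2 = 10
  FM03: 4 × 2 × 1 = 8
  FM04: 8 × 8 × 10 = 640
  FM05: 2 × 6 × 3 = 36
  FM06: 7 × 1 × 8 = 56
  FM07: 9 × 10 × 5 = 450
  FM08: 10 × 6 × 10 = 600
Sorted descending: 640, 600, 450, 216, 56, 36, 10, 8.
The seventh-highest RPN is 10 (FM02).

10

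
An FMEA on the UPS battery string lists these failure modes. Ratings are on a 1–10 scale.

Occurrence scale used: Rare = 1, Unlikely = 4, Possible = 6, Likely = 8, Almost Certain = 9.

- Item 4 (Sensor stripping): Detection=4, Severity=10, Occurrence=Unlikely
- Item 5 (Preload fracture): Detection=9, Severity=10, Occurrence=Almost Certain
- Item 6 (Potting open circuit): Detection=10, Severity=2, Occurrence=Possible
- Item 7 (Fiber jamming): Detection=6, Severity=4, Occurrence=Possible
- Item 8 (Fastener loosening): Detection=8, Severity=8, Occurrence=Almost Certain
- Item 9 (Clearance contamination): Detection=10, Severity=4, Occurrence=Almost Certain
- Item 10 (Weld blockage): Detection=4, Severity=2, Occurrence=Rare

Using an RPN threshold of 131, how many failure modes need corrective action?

RPN = Severity × Occurrence × Detection:
  Item 4: 10 × 4 × 4 = 160
  Item 5: 10 × 9 × 9 = 810
  Item 6: 2 × 6 × 10 = 120
  Item 7: 4 × 6 × 6 = 144
  Item 8: 8 × 9 × 8 = 576
  Item 9: 4 × 9 × 10 = 360
  Item 10: 2 × 1 × 4 = 8
Modes with RPN ≥ 131: Item 4 (160), Item 5 (810), Item 7 (144), Item 8 (576), Item 9 (360) → 5.

5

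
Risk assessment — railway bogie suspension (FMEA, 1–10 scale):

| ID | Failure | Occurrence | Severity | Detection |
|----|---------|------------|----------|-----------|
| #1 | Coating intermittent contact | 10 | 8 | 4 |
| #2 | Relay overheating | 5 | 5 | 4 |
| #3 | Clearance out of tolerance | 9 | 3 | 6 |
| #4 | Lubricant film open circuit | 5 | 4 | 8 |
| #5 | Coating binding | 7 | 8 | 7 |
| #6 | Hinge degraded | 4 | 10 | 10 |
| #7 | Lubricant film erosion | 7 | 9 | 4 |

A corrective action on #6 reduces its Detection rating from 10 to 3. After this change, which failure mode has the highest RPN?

#5

RPN = Severity × Occurrence × Detection:
  #1: 8 × 10 × 4 = 320
  #2: 5 × 5 × 4 = 100
  #3: 3 × 9 × 6 = 162
  #4: 4 × 5 × 8 = 160
  #5: 8 × 7 × 7 = 392
  #6: 10 × 4 × 10 = 400
  #7: 9 × 7 × 4 = 252
After action: #6 → 10 × 4 × 3 = 120.
Revised RPNs: #5=392, #1=320, #7=252, #3=162, #4=160, #6=120, #2=100.
Highest is now #5 (392).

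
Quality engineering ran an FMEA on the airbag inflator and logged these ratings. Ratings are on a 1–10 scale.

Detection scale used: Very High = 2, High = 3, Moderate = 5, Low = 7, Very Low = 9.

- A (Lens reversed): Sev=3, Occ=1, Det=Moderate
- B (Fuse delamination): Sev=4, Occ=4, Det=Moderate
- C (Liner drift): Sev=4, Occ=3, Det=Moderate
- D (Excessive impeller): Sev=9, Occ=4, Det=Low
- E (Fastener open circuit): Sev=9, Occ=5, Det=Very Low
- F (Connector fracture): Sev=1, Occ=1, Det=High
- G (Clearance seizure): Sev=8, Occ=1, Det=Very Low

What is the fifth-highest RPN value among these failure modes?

60

RPN = Severity × Occurrence × Detection:
  A: 3 × 1 × 5 = 15
  B: 4 × 4 × 5 = 80
  C: 4 × 3 × 5 = 60
  D: 9 × 4 × 7 = 252
  E: 9 × 5 × 9 = 405
  F: 1 × 1 × 3 = 3
  G: 8 × 1 × 9 = 72
Sorted descending: 405, 252, 80, 72, 60, 15, 3.
The fifth-highest RPN is 60 (C).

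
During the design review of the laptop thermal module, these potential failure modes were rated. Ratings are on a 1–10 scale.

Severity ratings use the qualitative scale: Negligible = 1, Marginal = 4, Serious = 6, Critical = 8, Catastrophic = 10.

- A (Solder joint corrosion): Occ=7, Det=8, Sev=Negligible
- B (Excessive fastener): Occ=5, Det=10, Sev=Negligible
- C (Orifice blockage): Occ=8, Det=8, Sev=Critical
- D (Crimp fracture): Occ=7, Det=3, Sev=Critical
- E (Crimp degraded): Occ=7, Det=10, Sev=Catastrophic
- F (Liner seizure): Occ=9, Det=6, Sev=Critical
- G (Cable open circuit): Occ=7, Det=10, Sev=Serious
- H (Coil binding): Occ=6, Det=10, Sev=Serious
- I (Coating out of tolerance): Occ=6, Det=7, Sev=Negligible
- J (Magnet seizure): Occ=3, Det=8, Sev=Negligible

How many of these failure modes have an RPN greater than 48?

RPN = Severity × Occurrence × Detection:
  A: 1 × 7 × 8 = 56
  B: 1 × 5 × 10 = 50
  C: 8 × 8 × 8 = 512
  D: 8 × 7 × 3 = 168
  E: 10 × 7 × 10 = 700
  F: 8 × 9 × 6 = 432
  G: 6 × 7 × 10 = 420
  H: 6 × 6 × 10 = 360
  I: 1 × 6 × 7 = 42
  J: 1 × 3 × 8 = 24
Modes with RPN > 48: A (56), B (50), C (512), D (168), E (700), F (432), G (420), H (360) → 8.

8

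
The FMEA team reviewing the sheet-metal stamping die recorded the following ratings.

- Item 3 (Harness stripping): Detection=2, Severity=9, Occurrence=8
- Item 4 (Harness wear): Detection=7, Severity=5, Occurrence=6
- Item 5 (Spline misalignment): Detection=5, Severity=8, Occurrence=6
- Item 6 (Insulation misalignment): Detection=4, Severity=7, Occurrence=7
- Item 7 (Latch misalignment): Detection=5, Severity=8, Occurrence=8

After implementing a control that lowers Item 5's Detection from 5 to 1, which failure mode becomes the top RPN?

Item 7

RPN = Severity × Occurrence × Detection:
  Item 3: 9 × 8 × 2 = 144
  Item 4: 5 × 6 × 7 = 210
  Item 5: 8 × 6 × 5 = 240
  Item 6: 7 × 7 × 4 = 196
  Item 7: 8 × 8 × 5 = 320
After action: Item 5 → 8 × 6 × 1 = 48.
Revised RPNs: Item 7=320, Item 4=210, Item 6=196, Item 3=144, Item 5=48.
Highest is now Item 7 (320).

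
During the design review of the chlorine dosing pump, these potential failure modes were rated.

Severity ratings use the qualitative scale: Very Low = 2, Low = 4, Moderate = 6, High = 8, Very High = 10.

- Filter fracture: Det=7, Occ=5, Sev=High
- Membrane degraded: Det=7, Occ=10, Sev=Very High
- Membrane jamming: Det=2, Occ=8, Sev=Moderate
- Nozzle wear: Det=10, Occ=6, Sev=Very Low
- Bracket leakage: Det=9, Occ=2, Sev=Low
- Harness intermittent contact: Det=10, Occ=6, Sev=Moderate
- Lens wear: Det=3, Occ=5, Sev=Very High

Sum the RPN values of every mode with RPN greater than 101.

RPN = Severity × Occurrence × Detection:
  Filter fracture: 8 × 5 × 7 = 280
  Membrane degraded: 10 × 10 × 7 = 700
  Membrane jamming: 6 × 8 × 2 = 96
  Nozzle wear: 2 × 6 × 10 = 120
  Bracket leakage: 4 × 2 × 9 = 72
  Harness intermittent contact: 6 × 6 × 10 = 360
  Lens wear: 10 × 5 × 3 = 150
RPN > 101: Filter fracture (280), Membrane degraded (700), Nozzle wear (120), Harness intermittent contact (360), Lens wear (150).
Sum: 280 + 700 + 120 + 360 + 150 = 1610.

1610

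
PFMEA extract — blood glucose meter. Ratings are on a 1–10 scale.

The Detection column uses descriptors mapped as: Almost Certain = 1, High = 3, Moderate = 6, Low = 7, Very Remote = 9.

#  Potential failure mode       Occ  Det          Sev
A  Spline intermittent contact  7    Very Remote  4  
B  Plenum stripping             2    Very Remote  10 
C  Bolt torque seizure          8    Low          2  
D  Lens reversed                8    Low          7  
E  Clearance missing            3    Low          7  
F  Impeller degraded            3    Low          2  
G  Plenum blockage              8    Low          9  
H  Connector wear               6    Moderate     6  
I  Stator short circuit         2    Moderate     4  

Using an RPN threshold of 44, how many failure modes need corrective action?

8

RPN = Severity × Occurrence × Detection:
  A: 4 × 7 × 9 = 252
  B: 10 × 2 × 9 = 180
  C: 2 × 8 × 7 = 112
  D: 7 × 8 × 7 = 392
  E: 7 × 3 × 7 = 147
  F: 2 × 3 × 7 = 42
  G: 9 × 8 × 7 = 504
  H: 6 × 6 × 6 = 216
  I: 4 × 2 × 6 = 48
Modes with RPN ≥ 44: A (252), B (180), C (112), D (392), E (147), G (504), H (216), I (48) → 8.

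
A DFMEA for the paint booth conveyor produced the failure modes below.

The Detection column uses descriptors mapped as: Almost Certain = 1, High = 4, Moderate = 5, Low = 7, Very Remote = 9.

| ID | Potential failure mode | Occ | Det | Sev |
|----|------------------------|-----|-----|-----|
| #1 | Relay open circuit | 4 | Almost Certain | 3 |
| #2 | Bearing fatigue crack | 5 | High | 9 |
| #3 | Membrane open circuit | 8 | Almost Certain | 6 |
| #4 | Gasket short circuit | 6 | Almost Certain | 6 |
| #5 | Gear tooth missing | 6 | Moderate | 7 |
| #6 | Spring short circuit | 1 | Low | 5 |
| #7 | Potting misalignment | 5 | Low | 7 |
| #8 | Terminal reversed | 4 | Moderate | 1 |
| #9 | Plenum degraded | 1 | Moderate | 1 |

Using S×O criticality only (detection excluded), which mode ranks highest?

Criticality = Severity × Occurrence:
  #1: 3 × 4 = 12
  #2: 9 × 5 = 45
  #3: 6 × 8 = 48
  #4: 6 × 6 = 36
  #5: 7 × 6 = 42
  #6: 5 × 1 = 5
  #7: 7 × 5 = 35
  #8: 1 × 4 = 4
  #9: 1 × 1 = 1
Highest criticality is 48 → #3.

#3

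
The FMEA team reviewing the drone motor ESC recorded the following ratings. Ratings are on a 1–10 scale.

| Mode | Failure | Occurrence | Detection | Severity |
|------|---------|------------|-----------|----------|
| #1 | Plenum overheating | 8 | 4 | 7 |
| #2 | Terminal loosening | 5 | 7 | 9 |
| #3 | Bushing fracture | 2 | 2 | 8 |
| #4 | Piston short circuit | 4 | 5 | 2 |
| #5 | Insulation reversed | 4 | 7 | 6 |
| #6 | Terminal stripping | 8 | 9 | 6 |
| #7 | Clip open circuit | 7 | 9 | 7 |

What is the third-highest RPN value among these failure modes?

RPN = Severity × Occurrence × Detection:
  #1: 7 × 8 × 4 = 224
  #2: 9 × 5 × 7 = 315
  #3: 8 × 2 × 2 = 32
  #4: 2 × 4 × 5 = 40
  #5: 6 × 4 × 7 = 168
  #6: 6 × 8 × 9 = 432
  #7: 7 × 7 × 9 = 441
Sorted descending: 441, 432, 315, 224, 168, 40, 32.
The third-highest RPN is 315 (#2).

315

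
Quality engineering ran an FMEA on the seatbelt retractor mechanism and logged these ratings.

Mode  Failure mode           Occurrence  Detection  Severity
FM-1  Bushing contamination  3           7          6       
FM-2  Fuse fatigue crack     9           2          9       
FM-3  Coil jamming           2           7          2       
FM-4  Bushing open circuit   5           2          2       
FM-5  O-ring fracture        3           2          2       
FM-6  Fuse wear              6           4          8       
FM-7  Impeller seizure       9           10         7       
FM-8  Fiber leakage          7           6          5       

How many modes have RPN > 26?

6

RPN = Severity × Occurrence × Detection:
  FM-1: 6 × 3 × 7 = 126
  FM-2: 9 × 9 × 2 = 162
  FM-3: 2 × 2 × 7 = 28
  FM-4: 2 × 5 × 2 = 20
  FM-5: 2 × 3 × 2 = 12
  FM-6: 8 × 6 × 4 = 192
  FM-7: 7 × 9 × 10 = 630
  FM-8: 5 × 7 × 6 = 210
Modes with RPN > 26: FM-1 (126), FM-2 (162), FM-3 (28), FM-6 (192), FM-7 (630), FM-8 (210) → 6.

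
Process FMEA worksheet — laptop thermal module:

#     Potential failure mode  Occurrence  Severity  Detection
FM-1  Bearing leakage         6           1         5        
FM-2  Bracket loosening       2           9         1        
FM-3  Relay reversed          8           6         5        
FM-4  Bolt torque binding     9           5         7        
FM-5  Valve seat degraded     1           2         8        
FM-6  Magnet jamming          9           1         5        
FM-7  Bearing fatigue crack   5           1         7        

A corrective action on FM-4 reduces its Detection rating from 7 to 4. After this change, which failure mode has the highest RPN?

FM-3

RPN = Severity × Occurrence × Detection:
  FM-1: 1 × 6 × 5 = 30
  FM-2: 9 × 2 × 1 = 18
  FM-3: 6 × 8 × 5 = 240
  FM-4: 5 × 9 × 7 = 315
  FM-5: 2 × 1 × 8 = 16
  FM-6: 1 × 9 × 5 = 45
  FM-7: 1 × 5 × 7 = 35
After action: FM-4 → 5 × 9 × 4 = 180.
Revised RPNs: FM-3=240, FM-4=180, FM-6=45, FM-7=35, FM-1=30, FM-2=18, FM-5=16.
Highest is now FM-3 (240).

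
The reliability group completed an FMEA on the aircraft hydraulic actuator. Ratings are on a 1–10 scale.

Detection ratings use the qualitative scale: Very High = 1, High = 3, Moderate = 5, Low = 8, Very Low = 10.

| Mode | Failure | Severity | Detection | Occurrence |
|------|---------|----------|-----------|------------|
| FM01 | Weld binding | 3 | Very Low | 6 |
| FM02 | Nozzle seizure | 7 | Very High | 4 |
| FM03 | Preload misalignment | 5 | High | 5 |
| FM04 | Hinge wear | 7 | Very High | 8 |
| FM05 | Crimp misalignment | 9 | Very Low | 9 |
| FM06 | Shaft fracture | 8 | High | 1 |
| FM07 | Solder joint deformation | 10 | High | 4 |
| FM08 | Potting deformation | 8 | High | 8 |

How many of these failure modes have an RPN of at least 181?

2

RPN = Severity × Occurrence × Detection:
  FM01: 3 × 6 × 10 = 180
  FM02: 7 × 4 × 1 = 28
  FM03: 5 × 5 × 3 = 75
  FM04: 7 × 8 × 1 = 56
  FM05: 9 × 9 × 10 = 810
  FM06: 8 × 1 × 3 = 24
  FM07: 10 × 4 × 3 = 120
  FM08: 8 × 8 × 3 = 192
Modes with RPN ≥ 181: FM05 (810), FM08 (192) → 2.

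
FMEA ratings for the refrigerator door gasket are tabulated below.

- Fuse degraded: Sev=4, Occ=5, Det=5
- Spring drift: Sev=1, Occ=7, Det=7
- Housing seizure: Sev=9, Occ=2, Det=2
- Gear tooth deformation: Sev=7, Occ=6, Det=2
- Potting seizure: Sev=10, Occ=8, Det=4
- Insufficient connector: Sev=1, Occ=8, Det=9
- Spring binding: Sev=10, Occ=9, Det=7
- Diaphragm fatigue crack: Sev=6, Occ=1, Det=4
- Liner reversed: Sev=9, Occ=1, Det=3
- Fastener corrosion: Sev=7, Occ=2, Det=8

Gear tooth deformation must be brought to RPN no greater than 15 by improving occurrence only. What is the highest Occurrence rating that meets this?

Gear tooth deformation: S=7, O=6, D=2 → current RPN = 84.
Fixed product = 14. Need 14 × O ≤ 15, so O ≤ 15/14 = 1.07.
Maximum integer Occurrence rating = 1 (gives RPN 14; O=2 would give 28 > 15).

1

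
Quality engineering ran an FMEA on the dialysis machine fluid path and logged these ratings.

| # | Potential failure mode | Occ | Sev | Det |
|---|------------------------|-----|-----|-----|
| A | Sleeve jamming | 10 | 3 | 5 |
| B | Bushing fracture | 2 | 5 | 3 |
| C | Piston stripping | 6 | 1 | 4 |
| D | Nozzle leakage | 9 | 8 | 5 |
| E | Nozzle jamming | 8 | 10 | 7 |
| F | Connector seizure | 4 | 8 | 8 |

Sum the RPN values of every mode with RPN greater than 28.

RPN = Severity × Occurrence × Detection:
  A: 3 × 10 × 5 = 150
  B: 5 × 2 × 3 = 30
  C: 1 × 6 × 4 = 24
  D: 8 × 9 × 5 = 360
  E: 10 × 8 × 7 = 560
  F: 8 × 4 × 8 = 256
RPN > 28: A (150), B (30), D (360), E (560), F (256).
Sum: 150 + 30 + 360 + 560 + 256 = 1356.

1356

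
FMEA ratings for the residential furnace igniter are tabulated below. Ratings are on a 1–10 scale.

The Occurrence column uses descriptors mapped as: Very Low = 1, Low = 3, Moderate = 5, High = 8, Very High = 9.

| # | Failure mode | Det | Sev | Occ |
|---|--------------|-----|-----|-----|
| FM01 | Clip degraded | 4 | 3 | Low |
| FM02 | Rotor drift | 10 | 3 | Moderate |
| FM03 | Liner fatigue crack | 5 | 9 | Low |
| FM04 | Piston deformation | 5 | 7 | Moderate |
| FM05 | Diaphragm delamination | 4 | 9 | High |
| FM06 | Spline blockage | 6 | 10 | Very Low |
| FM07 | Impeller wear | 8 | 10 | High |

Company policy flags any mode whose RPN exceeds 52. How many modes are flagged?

RPN = Severity × Occurrence × Detection:
  FM01: 3 × 3 × 4 = 36
  FM02: 3 × 5 × 10 = 150
  FM03: 9 × 3 × 5 = 135
  FM04: 7 × 5 × 5 = 175
  FM05: 9 × 8 × 4 = 288
  FM06: 10 × 1 × 6 = 60
  FM07: 10 × 8 × 8 = 640
Modes with RPN > 52: FM02 (150), FM03 (135), FM04 (175), FM05 (288), FM06 (60), FM07 (640) → 6.

6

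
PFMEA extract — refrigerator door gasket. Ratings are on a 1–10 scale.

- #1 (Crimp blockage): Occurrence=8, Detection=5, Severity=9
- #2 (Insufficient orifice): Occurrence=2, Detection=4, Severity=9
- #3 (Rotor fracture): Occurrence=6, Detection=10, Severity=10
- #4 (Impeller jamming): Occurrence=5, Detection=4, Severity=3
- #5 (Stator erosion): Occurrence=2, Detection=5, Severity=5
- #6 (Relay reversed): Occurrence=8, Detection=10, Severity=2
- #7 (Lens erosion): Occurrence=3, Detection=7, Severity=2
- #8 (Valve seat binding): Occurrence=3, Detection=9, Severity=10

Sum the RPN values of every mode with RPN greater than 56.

RPN = Severity × Occurrence × Detection:
  #1: 9 × 8 × 5 = 360
  #2: 9 × 2 × 4 = 72
  #3: 10 × 6 × 10 = 600
  #4: 3 × 5 × 4 = 60
  #5: 5 × 2 × 5 = 50
  #6: 2 × 8 × 10 = 160
  #7: 2 × 3 × 7 = 42
  #8: 10 × 3 × 9 = 270
RPN > 56: #1 (360), #2 (72), #3 (600), #4 (60), #6 (160), #8 (270).
Sum: 360 + 72 + 600 + 60 + 160 + 270 = 1522.

1522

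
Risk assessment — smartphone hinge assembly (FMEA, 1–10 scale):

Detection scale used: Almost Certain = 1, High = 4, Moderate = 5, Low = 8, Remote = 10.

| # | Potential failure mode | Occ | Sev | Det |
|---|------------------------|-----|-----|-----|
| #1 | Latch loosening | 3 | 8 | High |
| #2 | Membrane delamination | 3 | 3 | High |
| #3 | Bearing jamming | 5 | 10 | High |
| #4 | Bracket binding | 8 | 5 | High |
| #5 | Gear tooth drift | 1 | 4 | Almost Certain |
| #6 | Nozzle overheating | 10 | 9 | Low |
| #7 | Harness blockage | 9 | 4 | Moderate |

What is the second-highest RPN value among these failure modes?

RPN = Severity × Occurrence × Detection:
  #1: 8 × 3 × 4 = 96
  #2: 3 × 3 × 4 = 36
  #3: 10 × 5 × 4 = 200
  #4: 5 × 8 × 4 = 160
  #5: 4 × 1 × 1 = 4
  #6: 9 × 10 × 8 = 720
  #7: 4 × 9 × 5 = 180
Sorted descending: 720, 200, 180, 160, 96, 36, 4.
The second-highest RPN is 200 (#3).

200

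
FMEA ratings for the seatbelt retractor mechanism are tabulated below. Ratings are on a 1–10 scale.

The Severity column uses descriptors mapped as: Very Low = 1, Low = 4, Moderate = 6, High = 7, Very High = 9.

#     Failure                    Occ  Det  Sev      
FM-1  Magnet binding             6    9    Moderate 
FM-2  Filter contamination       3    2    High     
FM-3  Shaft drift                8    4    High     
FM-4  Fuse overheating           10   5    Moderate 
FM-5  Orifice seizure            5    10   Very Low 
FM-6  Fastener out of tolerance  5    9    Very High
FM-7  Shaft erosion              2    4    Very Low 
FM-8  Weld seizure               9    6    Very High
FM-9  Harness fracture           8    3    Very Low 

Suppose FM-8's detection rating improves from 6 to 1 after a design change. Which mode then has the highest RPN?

RPN = Severity × Occurrence × Detection:
  FM-1: 6 × 6 × 9 = 324
  FM-2: 7 × 3 × 2 = 42
  FM-3: 7 × 8 × 4 = 224
  FM-4: 6 × 10 × 5 = 300
  FM-5: 1 × 5 × 10 = 50
  FM-6: 9 × 5 × 9 = 405
  FM-7: 1 × 2 × 4 = 8
  FM-8: 9 × 9 × 6 = 486
  FM-9: 1 × 8 × 3 = 24
After action: FM-8 → 9 × 9 × 1 = 81.
Revised RPNs: FM-6=405, FM-1=324, FM-4=300, FM-3=224, FM-8=81, FM-5=50, FM-2=42, FM-9=24, FM-7=8.
Highest is now FM-6 (405).

FM-6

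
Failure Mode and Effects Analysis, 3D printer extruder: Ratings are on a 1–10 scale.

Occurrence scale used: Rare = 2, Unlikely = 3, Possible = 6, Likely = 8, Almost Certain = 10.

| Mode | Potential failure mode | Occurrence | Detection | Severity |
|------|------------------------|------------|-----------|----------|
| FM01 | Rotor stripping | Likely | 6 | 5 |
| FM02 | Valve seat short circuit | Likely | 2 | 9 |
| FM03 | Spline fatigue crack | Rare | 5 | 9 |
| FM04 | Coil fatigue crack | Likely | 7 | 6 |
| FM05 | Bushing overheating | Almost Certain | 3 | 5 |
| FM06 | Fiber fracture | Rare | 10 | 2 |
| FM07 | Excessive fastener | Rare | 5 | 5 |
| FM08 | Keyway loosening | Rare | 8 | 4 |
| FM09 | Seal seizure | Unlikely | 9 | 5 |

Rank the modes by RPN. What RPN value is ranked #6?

90

RPN = Severity × Occurrence × Detection:
  FM01: 5 × 8 × 6 = 240
  FM02: 9 × 8 × 2 = 144
  FM03: 9 × 2 × 5 = 90
  FM04: 6 × 8 × 7 = 336
  FM05: 5 × 10 × 3 = 150
  FM06: 2 × 2 × 10 = 40
  FM07: 5 × 2 × 5 = 50
  FM08: 4 × 2 × 8 = 64
  FM09: 5 × 3 × 9 = 135
Sorted descending: 336, 240, 150, 144, 135, 90, 64, 50, 40.
The sixth-highest RPN is 90 (FM03).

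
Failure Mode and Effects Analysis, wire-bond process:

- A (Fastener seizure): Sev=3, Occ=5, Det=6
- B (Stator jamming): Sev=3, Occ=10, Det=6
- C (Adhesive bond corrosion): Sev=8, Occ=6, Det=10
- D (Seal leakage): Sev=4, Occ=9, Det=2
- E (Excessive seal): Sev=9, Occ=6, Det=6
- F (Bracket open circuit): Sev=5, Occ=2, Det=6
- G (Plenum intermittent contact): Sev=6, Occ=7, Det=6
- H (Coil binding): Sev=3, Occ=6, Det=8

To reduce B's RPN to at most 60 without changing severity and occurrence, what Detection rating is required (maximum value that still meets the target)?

2

B: S=3, O=10, D=6 → current RPN = 180.
Fixed product = 30. Need 30 × D ≤ 60, so D ≤ 60/30 = 2.00.
Maximum integer Detection rating = 2 (gives RPN 60; D=3 would give 90 > 60).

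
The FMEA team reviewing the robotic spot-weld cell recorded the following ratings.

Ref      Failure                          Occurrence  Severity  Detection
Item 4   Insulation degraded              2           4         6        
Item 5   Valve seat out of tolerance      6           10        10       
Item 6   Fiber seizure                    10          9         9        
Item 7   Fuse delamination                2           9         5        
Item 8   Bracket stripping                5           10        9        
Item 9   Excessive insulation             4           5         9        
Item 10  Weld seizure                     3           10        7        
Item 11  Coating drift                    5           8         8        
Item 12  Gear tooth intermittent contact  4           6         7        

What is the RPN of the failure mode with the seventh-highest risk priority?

RPN = Severity × Occurrence × Detection:
  Item 4: 4 × 2 × 6 = 48
  Item 5: 10 × 6 × 10 = 600
  Item 6: 9 × 10 × 9 = 810
  Item 7: 9 × 2 × 5 = 90
  Item 8: 10 × 5 × 9 = 450
  Item 9: 5 × 4 × 9 = 180
  Item 10: 10 × 3 × 7 = 210
  Item 11: 8 × 5 × 8 = 320
  Item 12: 6 × 4 × 7 = 168
Sorted descending: 810, 600, 450, 320, 210, 180, 168, 90, 48.
The seventh-highest RPN is 168 (Item 12).

168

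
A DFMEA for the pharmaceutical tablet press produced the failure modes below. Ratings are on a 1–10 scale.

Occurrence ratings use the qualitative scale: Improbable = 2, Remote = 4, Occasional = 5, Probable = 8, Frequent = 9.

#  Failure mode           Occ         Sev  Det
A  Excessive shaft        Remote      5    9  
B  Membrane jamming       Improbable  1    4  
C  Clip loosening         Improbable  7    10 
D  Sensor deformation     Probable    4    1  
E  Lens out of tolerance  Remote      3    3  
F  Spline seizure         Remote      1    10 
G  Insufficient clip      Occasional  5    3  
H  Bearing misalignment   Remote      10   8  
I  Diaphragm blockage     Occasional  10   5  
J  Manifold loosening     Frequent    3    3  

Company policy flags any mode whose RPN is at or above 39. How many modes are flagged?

7

RPN = Severity × Occurrence × Detection:
  A: 5 × 4 × 9 = 180
  B: 1 × 2 × 4 = 8
  C: 7 × 2 × 10 = 140
  D: 4 × 8 × 1 = 32
  E: 3 × 4 × 3 = 36
  F: 1 × 4 × 10 = 40
  G: 5 × 5 × 3 = 75
  H: 10 × 4 × 8 = 320
  I: 10 × 5 × 5 = 250
  J: 3 × 9 × 3 = 81
Modes with RPN ≥ 39: A (180), C (140), F (40), G (75), H (320), I (250), J (81) → 7.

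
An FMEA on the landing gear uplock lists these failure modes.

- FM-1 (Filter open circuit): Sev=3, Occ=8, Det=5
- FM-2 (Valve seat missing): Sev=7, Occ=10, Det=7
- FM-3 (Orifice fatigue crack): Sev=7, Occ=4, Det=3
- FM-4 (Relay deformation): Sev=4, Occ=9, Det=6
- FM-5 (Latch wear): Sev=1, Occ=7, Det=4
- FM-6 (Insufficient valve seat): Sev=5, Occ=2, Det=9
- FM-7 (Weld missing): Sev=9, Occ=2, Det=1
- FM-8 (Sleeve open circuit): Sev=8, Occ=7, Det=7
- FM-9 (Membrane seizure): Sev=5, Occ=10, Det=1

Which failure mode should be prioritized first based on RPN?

FM-2

RPN = Severity × Occurrence × Detection:
  FM-1: 3 × 8 × 5 = 120
  FM-2: 7 × 10 × 7 = 490
  FM-3: 7 × 4 × 3 = 84
  FM-4: 4 × 9 × 6 = 216
  FM-5: 1 × 7 × 4 = 28
  FM-6: 5 × 2 × 9 = 90
  FM-7: 9 × 2 × 1 = 18
  FM-8: 8 × 7 × 7 = 392
  FM-9: 5 × 10 × 1 = 50
Highest RPN is 490 → FM-2.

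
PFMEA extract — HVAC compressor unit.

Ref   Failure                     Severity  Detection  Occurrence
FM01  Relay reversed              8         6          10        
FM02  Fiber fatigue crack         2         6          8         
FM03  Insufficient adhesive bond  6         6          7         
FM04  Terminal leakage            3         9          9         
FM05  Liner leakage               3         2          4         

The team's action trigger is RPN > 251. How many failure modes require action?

RPN = Severity × Occurrence × Detection:
  FM01: 8 × 10 × 6 = 480
  FM02: 2 × 8 × 6 = 96
  FM03: 6 × 7 × 6 = 252
  FM04: 3 × 9 × 9 = 243
  FM05: 3 × 4 × 2 = 24
Modes with RPN > 251: FM01 (480), FM03 (252) → 2.

2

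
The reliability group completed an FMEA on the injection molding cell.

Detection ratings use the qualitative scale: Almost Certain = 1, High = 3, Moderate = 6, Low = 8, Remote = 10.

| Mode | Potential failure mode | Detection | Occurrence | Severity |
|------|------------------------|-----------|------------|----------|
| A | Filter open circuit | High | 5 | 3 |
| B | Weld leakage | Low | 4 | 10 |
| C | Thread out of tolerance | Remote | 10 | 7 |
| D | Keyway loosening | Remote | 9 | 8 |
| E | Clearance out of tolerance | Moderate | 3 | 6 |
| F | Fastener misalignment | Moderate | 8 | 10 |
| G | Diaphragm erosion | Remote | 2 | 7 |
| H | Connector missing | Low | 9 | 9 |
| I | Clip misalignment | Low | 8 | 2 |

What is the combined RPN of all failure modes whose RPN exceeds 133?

RPN = Severity × Occurrence × Detection:
  A: 3 × 5 × 3 = 45
  B: 10 × 4 × 8 = 320
  C: 7 × 10 × 10 = 700
  D: 8 × 9 × 10 = 720
  E: 6 × 3 × 6 = 108
  F: 10 × 8 × 6 = 480
  G: 7 × 2 × 10 = 140
  H: 9 × 9 × 8 = 648
  I: 2 × 8 × 8 = 128
RPN > 133: B (320), C (700), D (720), F (480), G (140), H (648).
Sum: 320 + 700 + 720 + 480 + 140 + 648 = 3008.

3008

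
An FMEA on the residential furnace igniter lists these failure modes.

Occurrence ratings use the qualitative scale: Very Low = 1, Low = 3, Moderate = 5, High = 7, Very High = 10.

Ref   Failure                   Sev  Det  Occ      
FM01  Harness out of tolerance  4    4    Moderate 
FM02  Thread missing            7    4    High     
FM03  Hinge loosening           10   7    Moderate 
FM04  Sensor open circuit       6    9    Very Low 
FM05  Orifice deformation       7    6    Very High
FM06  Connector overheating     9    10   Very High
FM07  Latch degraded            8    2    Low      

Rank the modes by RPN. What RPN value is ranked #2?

RPN = Severity × Occurrence × Detection:
  FM01: 4 × 5 × 4 = 80
  FM02: 7 × 7 × 4 = 196
  FM03: 10 × 5 × 7 = 350
  FM04: 6 × 1 × 9 = 54
  FM05: 7 × 10 × 6 = 420
  FM06: 9 × 10 × 10 = 900
  FM07: 8 × 3 × 2 = 48
Sorted descending: 900, 420, 350, 196, 80, 54, 48.
The second-highest RPN is 420 (FM05).

420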